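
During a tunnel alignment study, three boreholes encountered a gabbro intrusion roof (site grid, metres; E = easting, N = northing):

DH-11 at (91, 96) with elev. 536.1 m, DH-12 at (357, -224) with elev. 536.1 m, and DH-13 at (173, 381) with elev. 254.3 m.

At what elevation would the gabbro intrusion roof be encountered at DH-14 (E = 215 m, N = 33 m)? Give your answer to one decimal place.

Let the plane be z = a·E + b·N + c.
DH-12−DH-11: 266a − 320b = 0;  DH-13−DH-11: 82a + 285b = −281.8.
Solving gives a = −0.88365, b = −0.73453.
Then c = 536.1 − a·91 − b·96 = 687.03.
At (215, 33): z = −190.0 − 24.2 + 687.03 = 472.8 m.

472.8 m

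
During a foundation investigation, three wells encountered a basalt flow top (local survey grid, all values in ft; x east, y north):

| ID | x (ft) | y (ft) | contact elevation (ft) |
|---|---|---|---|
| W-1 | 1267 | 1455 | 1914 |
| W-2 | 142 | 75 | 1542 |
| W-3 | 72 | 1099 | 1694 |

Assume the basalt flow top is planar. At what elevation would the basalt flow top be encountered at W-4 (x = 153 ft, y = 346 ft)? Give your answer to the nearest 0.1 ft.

1586.3 ft

Two edge vectors: W-1→W-2 = (-1125, -1380, -372), W-1→W-3 = (-1195, -356, -220).
Normal n = (W-1→W-2) × (W-1→W-3) = (171168, 197040, -1248600).
So ∂z/∂x = −n_x/n_z = 0.137088 and ∂z/∂y = −n_y/n_z = 0.157809.
Intercept c from W-1: 1914 − 173.69 − 229.61 = 1510.70.
At (153, 346): z = 21.0 + 54.6 + 1510.70 = 1586.3 ft.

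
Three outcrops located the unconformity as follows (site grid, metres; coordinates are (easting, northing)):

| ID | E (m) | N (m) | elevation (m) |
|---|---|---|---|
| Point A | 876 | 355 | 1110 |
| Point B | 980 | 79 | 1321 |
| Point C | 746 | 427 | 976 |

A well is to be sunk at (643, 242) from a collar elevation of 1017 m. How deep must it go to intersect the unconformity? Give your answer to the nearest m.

32 m

Let the plane be z = a·E + b·N + c.
Point B−Point A: 104a − 276b = 211;  Point C−Point A: −130a + 72b = −134.
Solving gives a = 0.76754, b = −0.47527.
Then c = 1110 − a·876 − b·355 = 606.36.
At (643, 242): z_contact = 493.5 − 115.0 + 606.36 = 984.9 m.
Depth below ground = 1017 − 984.9 = 32 m.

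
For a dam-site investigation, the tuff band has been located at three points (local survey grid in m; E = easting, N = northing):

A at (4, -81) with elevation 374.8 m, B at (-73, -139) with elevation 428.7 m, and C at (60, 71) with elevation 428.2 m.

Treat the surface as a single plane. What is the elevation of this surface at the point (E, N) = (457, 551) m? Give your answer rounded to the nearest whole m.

303 m

Let the plane be z = a·E + b·N + c.
B−A: −77a − 58b = 53.9;  C−A: 56a + 152b = 53.4.
Solving gives a = −1.33515, b = 0.84321.
Then c = 374.8 − a·4 − b·-81 = 448.44.
At (457, 551): z = −610.2 + 464.6 + 448.44 = 302.9 m.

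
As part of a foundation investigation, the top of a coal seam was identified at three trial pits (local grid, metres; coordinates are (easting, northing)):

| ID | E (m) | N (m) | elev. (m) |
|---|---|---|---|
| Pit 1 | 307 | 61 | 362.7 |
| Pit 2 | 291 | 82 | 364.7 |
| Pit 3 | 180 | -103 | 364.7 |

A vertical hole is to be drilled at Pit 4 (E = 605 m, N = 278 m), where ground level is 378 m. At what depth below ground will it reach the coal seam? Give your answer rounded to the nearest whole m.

27 m

Two edge vectors: Pit 1→Pit 2 = (-16, 21, 2), Pit 1→Pit 3 = (-127, -164, 2).
Normal n = (Pit 1→Pit 2) × (Pit 1→Pit 3) = (370, -222, 5291).
So ∂z/∂E = −n_x/n_z = −0.06993 and ∂z/∂N = −n_y/n_z = 0.04196.
Intercept c from Pit 1: 362.7 + 21.47 − 2.56 = 381.61.
At (605, 278): z_contact = −42.3 + 11.7 + 381.61 = 351.0 m.
Depth below ground = 378 − 351.0 = 27 m.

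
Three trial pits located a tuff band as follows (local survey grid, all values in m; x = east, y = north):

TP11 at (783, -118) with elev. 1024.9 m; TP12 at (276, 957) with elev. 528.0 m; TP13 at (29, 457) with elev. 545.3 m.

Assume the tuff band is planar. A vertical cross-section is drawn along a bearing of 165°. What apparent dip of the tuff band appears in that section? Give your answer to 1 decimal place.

19.8°

Two edge vectors: TP11→TP12 = (-507, 1075, -496.9), TP11→TP13 = (-754, 575, -479.6).
Normal n = (TP11→TP12) × (TP11→TP13) = (-229852.5, 131505.4, 519025).
So ∂z/∂x = −n_x/n_z = 0.44285 and ∂z/∂y = −n_y/n_z = −0.25337.
Unit vector along 165° is (sin 165°, cos 165°) = (0.2588, -0.9659).
Slope in that direction = a·(0.2588) + b·(-0.9659) = 0.35936.
Apparent dip = arctan|0.35936| = 19.8° (true dip is 27.0°, so apparent ≤ true as expected).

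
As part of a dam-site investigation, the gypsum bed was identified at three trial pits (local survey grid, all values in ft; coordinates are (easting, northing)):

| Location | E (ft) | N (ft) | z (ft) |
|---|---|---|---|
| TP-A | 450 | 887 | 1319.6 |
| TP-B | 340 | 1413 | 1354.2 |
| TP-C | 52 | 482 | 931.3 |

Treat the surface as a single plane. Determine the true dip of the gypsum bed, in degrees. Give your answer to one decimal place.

Let the plane be z = a·E + b·N + c.
TP-B−TP-A: −110a + 526b = 34.6;  TP-C−TP-A: −398a − 405b = −388.3.
Solving gives a = 0.74925, b = 0.22247.
Gradient magnitude |∇z| = √(a² + b²) = √(0.56137 + 0.04949) = 0.78158.
True dip = arctan(0.78158) = 38.0°, dipping toward WSW (azimuth ≈ 253°).

38.0°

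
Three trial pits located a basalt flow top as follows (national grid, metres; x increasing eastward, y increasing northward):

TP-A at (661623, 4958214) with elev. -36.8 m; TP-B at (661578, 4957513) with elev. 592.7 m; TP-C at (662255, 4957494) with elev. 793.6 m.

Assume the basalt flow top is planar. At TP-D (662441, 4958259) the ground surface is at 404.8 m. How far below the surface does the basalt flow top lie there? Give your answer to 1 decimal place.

261.1 m

Let the plane be z = a·x + b·y + c.
TP-B−TP-A: −45a − 701b = 629.5;  TP-C−TP-A: 632a − 720b = 830.4.
Solving gives a = 0.271059584, b = −0.915403254.
Then c = -36.8 − a·661623 − b·4958214 = 4359389.18.
At (662441, 4958259): z_contact = 179560.98 − 4538806.42 + 4359389.18 = 143.73 m.
Depth below ground = 404.8 − 143.73 = 261.1 m.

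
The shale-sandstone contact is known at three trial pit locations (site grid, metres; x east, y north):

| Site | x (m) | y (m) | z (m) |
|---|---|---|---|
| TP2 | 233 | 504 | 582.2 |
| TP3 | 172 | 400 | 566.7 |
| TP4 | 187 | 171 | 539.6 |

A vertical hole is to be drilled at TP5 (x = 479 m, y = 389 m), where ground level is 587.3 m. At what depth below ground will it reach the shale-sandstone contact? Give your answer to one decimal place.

7.5 m

Two edge vectors: TP2→TP3 = (-61, -104, -15.5), TP2→TP4 = (-46, -333, -42.6).
Normal n = (TP2→TP3) × (TP2→TP4) = (-731.1, -1885.6, 15529).
So ∂z/∂x = −n_x/n_z = 0.04708 and ∂z/∂y = −n_y/n_z = 0.12142.
Intercept c from TP2: 582.2 − 10.97 − 61.20 = 510.03.
At (479, 389): z_contact = 22.55 + 47.23 + 510.03 = 579.82 m.
Depth below ground = 587.3 − 579.82 = 7.5 m.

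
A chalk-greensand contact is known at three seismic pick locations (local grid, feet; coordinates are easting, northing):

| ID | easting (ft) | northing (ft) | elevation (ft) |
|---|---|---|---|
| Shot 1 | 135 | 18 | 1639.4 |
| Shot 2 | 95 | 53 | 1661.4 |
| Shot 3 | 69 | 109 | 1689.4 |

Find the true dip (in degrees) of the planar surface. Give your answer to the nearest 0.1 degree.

24.4°

Two edge vectors: Shot 1→Shot 2 = (-40, 35, 22), Shot 1→Shot 3 = (-66, 91, 50).
Normal n = (Shot 1→Shot 2) × (Shot 1→Shot 3) = (-252, 548, -1330).
So ∂z/∂easting = −n_x/n_z = −0.18947 and ∂z/∂northing = −n_y/n_z = 0.41203.
Gradient magnitude |∇z| = √(a² + b²) = √(0.03590 + 0.16977) = 0.45351.
True dip = arctan(0.45351) = 24.4°, dipping toward SSE (azimuth ≈ 155°).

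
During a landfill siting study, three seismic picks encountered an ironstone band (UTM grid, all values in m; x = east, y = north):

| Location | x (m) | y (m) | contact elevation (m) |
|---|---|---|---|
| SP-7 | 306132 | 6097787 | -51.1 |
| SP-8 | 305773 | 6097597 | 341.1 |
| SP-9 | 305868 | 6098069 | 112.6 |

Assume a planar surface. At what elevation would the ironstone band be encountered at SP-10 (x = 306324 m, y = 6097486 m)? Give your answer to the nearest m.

Two edge vectors: SP-7→SP-8 = (-359, -190, 392.2), SP-7→SP-9 = (-264, 282, 163.7).
Normal n = (SP-7→SP-8) × (SP-7→SP-9) = (-141703.4, -44772.5, -151398).
So ∂z/∂x = −n_x/n_z = −0.93596613 and ∂z/∂y = −n_y/n_z = −0.29572716.
Intercept c from SP-7: -51.1 + 286529.18 + 1803281.21 = 2089759.29.
At (306324, 6097486): z = −286708.9 − 1803192.2 + 2089759.29 = -141.8 m.

-142 m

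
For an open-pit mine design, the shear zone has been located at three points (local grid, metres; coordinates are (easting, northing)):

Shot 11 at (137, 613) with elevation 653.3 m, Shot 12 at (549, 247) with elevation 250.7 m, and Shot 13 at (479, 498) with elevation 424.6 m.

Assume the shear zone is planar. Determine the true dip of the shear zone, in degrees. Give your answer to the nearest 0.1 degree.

Let the plane be z = a·E + b·N + c.
Shot 12−Shot 11: 412a − 366b = −402.6;  Shot 13−Shot 11: 342a − 115b = −228.7.
Solving gives a = −0.48084, b = 0.55873.
Gradient magnitude |∇z| = √(a² + b²) = √(0.23120 + 0.31218) = 0.73715.
True dip = arctan(0.73715) = 36.4°, dipping toward SE (azimuth ≈ 139°).

36.4°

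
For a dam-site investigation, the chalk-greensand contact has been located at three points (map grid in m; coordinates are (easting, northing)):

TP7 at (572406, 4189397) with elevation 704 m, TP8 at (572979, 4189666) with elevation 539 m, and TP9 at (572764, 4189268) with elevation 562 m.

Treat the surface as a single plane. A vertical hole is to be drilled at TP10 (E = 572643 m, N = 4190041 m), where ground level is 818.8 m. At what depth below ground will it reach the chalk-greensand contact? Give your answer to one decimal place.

Let the plane be z = a·E + b·N + c.
TP8−TP7: 573a + 269b = −165;  TP9−TP7: 358a − 129b = −142.
Solving gives a = −0.349449826, b = 0.130984203.
Then c = 704 − a·572406 − b·4189397 = −348013.65.
At (572643, 4190041): z_contact = −200110.00 + 548829.18 − 348013.65 = 705.53 m.
Depth below ground = 818.8 − 705.53 = 113.3 m.

113.3 m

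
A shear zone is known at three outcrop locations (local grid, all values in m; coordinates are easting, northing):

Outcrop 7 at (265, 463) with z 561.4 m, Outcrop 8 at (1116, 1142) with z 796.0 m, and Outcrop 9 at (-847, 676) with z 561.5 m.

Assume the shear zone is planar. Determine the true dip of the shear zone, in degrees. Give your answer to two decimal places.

15.84°

Two edge vectors: Outcrop 7→Outcrop 8 = (851, 679, 234.6), Outcrop 7→Outcrop 9 = (-1112, 213, 0.1).
Normal n = (Outcrop 7→Outcrop 8) × (Outcrop 7→Outcrop 9) = (-49901.9, -260960.3, 936311).
So ∂z/∂easting = −n_x/n_z = 0.05330 and ∂z/∂northing = −n_y/n_z = 0.27871.
Gradient magnitude |∇z| = √(a² + b²) = √(0.00284 + 0.07768) = 0.28376.
True dip = arctan(0.28376) = 15.84°, dipping toward S (azimuth ≈ 191°).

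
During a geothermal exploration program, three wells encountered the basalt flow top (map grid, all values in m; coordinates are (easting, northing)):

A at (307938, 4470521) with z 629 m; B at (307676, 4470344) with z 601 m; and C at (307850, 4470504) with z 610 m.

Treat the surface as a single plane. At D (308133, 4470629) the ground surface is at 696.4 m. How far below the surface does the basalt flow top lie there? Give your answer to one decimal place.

41.2 m

Two edge vectors: A→B = (-262, -177, -28), A→C = (-88, -17, -19).
Normal n = (A→B) × (A→C) = (2887, -2514, -11122).
So ∂z/∂E = −n_x/n_z = 0.259575616 and ∂z/∂N = −n_y/n_z = −0.226038482.
Intercept c from A: 629 − 79933.20 + 1010509.78 = 931205.59.
At (308133, 4470629): z_contact = 79983.81 − 1010534.19 + 931205.59 = 655.21 m.
Depth below ground = 696.4 − 655.21 = 41.2 m.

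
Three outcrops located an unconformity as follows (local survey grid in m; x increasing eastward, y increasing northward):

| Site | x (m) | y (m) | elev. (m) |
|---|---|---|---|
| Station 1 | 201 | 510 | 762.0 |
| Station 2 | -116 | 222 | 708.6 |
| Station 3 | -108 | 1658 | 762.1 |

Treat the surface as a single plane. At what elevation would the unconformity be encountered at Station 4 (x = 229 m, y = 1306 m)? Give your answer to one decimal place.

Let the plane be z = a·x + b·y + c.
Station 2−Station 1: −317a − 288b = −53.4;  Station 3−Station 1: −309a + 1148b = 0.1.
Solving gives a = 0.135291, b = 0.036503.
Then c = 762 − a·201 − b·510 = 716.19.
At (229, 1306): z = 31.0 + 47.7 + 716.19 = 794.8 m.

794.8 m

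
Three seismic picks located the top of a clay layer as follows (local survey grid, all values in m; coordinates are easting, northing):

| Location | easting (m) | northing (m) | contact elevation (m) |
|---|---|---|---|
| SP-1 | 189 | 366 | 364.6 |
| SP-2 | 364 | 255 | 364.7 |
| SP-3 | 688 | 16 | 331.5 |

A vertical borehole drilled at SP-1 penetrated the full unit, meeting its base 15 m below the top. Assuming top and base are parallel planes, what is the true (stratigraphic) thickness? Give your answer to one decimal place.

Let the plane be z = a·easting + b·northing + c.
SP-2−SP-1: 175a − 111b = 0.1;  SP-3−SP-1: 499a − 350b = −33.1.
Solving gives a = 0.63284, b = 0.99683.
|∇z| = √(a²+b²) = 1.18074, so dip δ = arctan(1.18074) = 49.74°.
True thickness = vertical thickness × cos δ = 15 × cos 49.74° = 9.7 m.

9.7 m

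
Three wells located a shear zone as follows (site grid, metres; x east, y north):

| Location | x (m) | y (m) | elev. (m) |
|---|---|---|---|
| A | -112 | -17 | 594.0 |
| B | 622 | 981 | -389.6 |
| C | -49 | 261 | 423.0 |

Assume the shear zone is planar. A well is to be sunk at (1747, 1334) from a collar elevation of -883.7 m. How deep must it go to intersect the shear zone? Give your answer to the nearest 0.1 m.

483.8 m

Two edge vectors: A→B = (734, 998, -983.6), A→C = (63, 278, -171).
Normal n = (A→B) × (A→C) = (102782.8, 63547.2, 141178).
So ∂z/∂x = −n_x/n_z = −0.728037 and ∂z/∂y = −n_y/n_z = −0.450121.
Intercept c from A: 594 − 81.54 − 7.65 = 504.81.
At (1747, 1334): z_contact = −1271.88 − 600.46 + 504.81 = -1367.53 m.
Depth below ground = -883.7 − (-1367.53) = 483.8 m.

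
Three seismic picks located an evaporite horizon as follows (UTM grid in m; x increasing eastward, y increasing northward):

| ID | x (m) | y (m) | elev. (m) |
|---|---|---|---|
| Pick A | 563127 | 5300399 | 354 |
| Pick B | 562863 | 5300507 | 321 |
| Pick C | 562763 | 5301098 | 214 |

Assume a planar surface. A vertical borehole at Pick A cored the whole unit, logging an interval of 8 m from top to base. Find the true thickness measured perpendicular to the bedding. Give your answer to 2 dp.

Two edge vectors: Pick A→Pick B = (-264, 108, -33), Pick A→Pick C = (-364, 699, -140).
Normal n = (Pick A→Pick B) × (Pick A→Pick C) = (7947, -24948, -145224).
So ∂z/∂x = −n_x/n_z = 0.05472 and ∂z/∂y = −n_y/n_z = −0.17179.
|∇z| = √(a²+b²) = 0.18029, so dip δ = arctan(0.18029) = 10.22°.
True thickness = vertical thickness × cos δ = 8 × cos 10.22° = 7.87 m.

7.87 m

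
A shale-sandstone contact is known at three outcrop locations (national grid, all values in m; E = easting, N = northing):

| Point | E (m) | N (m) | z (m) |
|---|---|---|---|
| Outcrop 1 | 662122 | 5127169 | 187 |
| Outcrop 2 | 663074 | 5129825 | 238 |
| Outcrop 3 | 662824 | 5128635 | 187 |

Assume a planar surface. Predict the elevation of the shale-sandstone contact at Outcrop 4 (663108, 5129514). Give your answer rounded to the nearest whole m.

Two edge vectors: Outcrop 1→Outcrop 2 = (952, 2656, 51), Outcrop 1→Outcrop 3 = (702, 1466, 0).
Normal n = (Outcrop 1→Outcrop 2) × (Outcrop 1→Outcrop 3) = (-74766, 35802, -468880).
So ∂z/∂E = −n_x/n_z = −0.15945658 and ∂z/∂N = −n_y/n_z = 0.07635642.
Intercept c from Outcrop 1: 187 + 105579.71 − 391492.29 = −285725.58.
At (663108, 5129514): z = −105736.9 + 391671.3 − 285725.58 = 208.8 m.

209 m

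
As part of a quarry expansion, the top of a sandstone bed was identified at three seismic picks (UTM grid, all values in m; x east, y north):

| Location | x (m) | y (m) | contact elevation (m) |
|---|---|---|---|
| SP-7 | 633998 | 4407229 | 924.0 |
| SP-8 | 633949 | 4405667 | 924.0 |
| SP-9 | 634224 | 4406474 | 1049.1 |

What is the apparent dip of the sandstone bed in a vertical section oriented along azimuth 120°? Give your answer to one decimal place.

Let the plane be z = a·x + b·y + c.
SP-8−SP-7: −49a − 1562b = 0;  SP-9−SP-7: 226a − 755b = 125.1.
Solving gives a = 0.50103, b = −0.01572.
Unit vector along 120° is (sin 120°, cos 120°) = (0.8660, -0.5000).
Slope in that direction = a·(0.8660) + b·(-0.5000) = 0.44177.
Apparent dip = arctan|0.44177| = 23.8° (true dip is 26.6°, so apparent ≤ true as expected).

23.8°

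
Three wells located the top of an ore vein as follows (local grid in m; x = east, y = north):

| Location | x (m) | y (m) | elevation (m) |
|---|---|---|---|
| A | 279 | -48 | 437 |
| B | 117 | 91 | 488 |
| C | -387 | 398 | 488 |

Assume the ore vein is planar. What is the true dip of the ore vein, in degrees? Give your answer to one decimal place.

Let the plane be z = a·x + b·y + c.
B−A: −162a + 139b = 51;  C−A: −666a + 446b = 51.
Solving gives a = 0.77045, b = 1.26484.
Gradient magnitude |∇z| = √(a² + b²) = √(0.59359 + 1.59981) = 1.48101.
True dip = arctan(1.48101) = 56.0°, dipping toward SSW (azimuth ≈ 211°).

56.0°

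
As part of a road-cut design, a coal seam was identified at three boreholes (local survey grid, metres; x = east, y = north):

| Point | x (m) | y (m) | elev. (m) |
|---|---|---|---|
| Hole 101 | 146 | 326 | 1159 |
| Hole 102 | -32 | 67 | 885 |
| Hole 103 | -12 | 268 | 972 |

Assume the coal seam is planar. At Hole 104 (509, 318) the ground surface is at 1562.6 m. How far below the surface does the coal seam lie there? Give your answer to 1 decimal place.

20.2 m

Let the plane be z = a·x + b·y + c.
Hole 102−Hole 101: −178a − 259b = −274;  Hole 103−Hole 101: −158a − 58b = −187.
Solving gives a = 1.06350, b = 0.32701.
Then c = 1159 − a·146 − b·326 = 897.12.
At (509, 318): z_contact = 541.32 + 103.99 + 897.12 = 1542.43 m.
Depth below ground = 1562.6 − 1542.43 = 20.2 m.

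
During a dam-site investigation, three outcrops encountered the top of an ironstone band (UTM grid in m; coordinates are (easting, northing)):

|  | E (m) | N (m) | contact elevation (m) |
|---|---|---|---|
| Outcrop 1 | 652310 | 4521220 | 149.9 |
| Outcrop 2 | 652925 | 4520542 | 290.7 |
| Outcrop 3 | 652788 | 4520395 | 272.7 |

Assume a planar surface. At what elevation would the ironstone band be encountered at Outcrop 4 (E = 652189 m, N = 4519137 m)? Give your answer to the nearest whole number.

222 m

Two edge vectors: Outcrop 1→Outcrop 2 = (615, -678, 140.8), Outcrop 1→Outcrop 3 = (478, -825, 122.8).
Normal n = (Outcrop 1→Outcrop 2) × (Outcrop 1→Outcrop 3) = (32901.6, -8219.6, -183291).
So ∂z/∂E = −n_x/n_z = 0.17950472 and ∂z/∂N = −n_y/n_z = −0.04484454.
Intercept c from Outcrop 1: 149.9 − 117092.73 + 202752.02 = 85809.19.
At (652189, 4519137): z = 117071.0 − 202658.6 + 85809.19 = 221.6 m.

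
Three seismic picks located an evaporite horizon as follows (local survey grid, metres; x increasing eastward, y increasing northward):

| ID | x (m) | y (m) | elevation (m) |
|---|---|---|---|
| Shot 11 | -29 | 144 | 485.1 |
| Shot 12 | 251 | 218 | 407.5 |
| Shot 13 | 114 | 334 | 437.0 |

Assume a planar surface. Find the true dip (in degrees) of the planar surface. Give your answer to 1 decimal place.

15.0°

Two edge vectors: Shot 11→Shot 12 = (280, 74, -77.6), Shot 11→Shot 13 = (143, 190, -48.1).
Normal n = (Shot 11→Shot 12) × (Shot 11→Shot 13) = (11184.6, 2371.2, 42618).
So ∂z/∂x = −n_x/n_z = −0.26244 and ∂z/∂y = −n_y/n_z = −0.05564.
Gradient magnitude |∇z| = √(a² + b²) = √(0.06887 + 0.00310) = 0.26827.
True dip = arctan(0.26827) = 15.0°, dipping toward ENE (azimuth ≈ 078°).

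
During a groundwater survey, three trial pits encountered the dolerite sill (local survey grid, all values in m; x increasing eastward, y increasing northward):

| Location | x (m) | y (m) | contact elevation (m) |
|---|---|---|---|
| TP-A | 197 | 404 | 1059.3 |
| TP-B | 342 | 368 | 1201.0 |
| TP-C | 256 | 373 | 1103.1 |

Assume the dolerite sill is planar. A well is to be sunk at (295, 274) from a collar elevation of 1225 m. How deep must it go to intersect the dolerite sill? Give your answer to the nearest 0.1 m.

159.5 m

Let the plane be z = a·x + b·y + c.
TP-B−TP-A: 145a − 36b = 141.7;  TP-C−TP-A: 59a − 31b = 43.8.
Solving gives a = 1.18764, b = 0.84745.
Then c = 1059.3 − a·197 − b·404 = 482.97.
At (295, 274): z_contact = 350.35 + 232.20 + 482.97 = 1065.52 m.
Depth below ground = 1225 − 1065.52 = 159.5 m.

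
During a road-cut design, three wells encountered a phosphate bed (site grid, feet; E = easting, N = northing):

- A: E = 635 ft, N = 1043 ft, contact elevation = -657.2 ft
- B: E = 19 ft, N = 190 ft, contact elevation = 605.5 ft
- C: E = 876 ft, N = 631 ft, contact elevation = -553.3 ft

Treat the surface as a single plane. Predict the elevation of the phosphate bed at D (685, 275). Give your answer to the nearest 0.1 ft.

Let the plane be z = a·E + b·N + c.
B−A: −616a − 853b = 1262.7;  C−A: 241a − 412b = 103.9.
Solving gives a = −0.939570, b = −0.801787.
Then c = -657.2 − a·635 − b·1043 = 775.69.
At (685, 275): z = −643.6 − 220.5 + 775.69 = -88.4 ft.

-88.4 ft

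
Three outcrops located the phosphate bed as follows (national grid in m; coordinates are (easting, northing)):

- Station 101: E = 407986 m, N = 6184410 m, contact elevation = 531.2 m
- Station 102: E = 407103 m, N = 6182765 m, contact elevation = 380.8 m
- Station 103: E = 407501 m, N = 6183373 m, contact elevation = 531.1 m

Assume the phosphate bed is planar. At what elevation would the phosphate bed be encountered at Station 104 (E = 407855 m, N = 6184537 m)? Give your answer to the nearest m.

Let the plane be z = a·E + b·N + c.
Station 102−Station 101: −883a − 1645b = −150.4;  Station 103−Station 101: −485a − 1037b = −0.1.
Solving gives a = 1.32206693, b = −0.61822803.
Then c = 531.2 − a·407986 − b·6184410 = 3284521.99.
At (407855, 6184537): z = 539211.6 − 3823454.1 + 3284521.99 = 279.5 m.

279 m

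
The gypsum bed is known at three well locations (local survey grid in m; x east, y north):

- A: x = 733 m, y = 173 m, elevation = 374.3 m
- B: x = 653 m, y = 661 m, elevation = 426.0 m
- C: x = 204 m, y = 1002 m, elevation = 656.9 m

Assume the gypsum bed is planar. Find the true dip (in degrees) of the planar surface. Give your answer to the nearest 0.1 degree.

Let the plane be z = a·x + b·y + c.
B−A: −80a + 488b = 51.7;  C−A: −529a + 829b = 282.6.
Solving gives a = −0.49548, b = 0.02472.
Gradient magnitude |∇z| = √(a² + b²) = √(0.24550 + 0.00061) = 0.49610.
True dip = arctan(0.49610) = 26.4°, dipping toward E (azimuth ≈ 093°).

26.4°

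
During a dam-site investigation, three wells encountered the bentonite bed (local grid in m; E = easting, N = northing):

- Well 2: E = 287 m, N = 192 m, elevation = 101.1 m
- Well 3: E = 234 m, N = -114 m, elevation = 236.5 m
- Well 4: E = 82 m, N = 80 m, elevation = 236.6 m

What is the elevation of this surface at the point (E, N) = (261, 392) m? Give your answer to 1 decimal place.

Let the plane be z = a·E + b·N + c.
Well 3−Well 2: −53a − 306b = 135.4;  Well 4−Well 2: −205a − 112b = 135.5.
Solving gives a = −0.46305, b = −0.36228.
Then c = 101.1 − a·287 − b·192 = 303.55.
At (261, 392): z = −120.9 − 142.0 + 303.55 = 40.7 m.

40.7 m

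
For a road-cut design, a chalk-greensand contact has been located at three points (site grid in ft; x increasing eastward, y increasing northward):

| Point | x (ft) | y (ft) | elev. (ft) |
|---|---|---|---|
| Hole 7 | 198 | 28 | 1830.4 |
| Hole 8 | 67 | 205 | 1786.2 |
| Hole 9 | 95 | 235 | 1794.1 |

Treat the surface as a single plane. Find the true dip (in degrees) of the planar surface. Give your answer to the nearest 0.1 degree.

Let the plane be z = a·x + b·y + c.
Hole 8−Hole 7: −131a + 177b = −44.2;  Hole 9−Hole 7: −103a + 207b = −36.3.
Solving gives a = 0.30658, b = −0.02281.
Gradient magnitude |∇z| = √(a² + b²) = √(0.09399 + 0.00052) = 0.30743.
True dip = arctan(0.30743) = 17.1°, dipping toward W (azimuth ≈ 274°).

17.1°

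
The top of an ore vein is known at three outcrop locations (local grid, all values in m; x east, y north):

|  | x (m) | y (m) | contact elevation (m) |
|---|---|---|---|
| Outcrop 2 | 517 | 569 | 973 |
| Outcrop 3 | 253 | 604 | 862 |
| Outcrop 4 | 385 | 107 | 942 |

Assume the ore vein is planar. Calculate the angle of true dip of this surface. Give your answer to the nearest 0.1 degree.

Let the plane be z = a·x + b·y + c.
Outcrop 3−Outcrop 2: −264a + 35b = −111;  Outcrop 4−Outcrop 2: −132a − 462b = −31.
Solving gives a = 0.41368, b = −0.05109.
Gradient magnitude |∇z| = √(a² + b²) = √(0.17113 + 0.00261) = 0.41682.
True dip = arctan(0.41682) = 22.6°, dipping toward W (azimuth ≈ 277°).

22.6°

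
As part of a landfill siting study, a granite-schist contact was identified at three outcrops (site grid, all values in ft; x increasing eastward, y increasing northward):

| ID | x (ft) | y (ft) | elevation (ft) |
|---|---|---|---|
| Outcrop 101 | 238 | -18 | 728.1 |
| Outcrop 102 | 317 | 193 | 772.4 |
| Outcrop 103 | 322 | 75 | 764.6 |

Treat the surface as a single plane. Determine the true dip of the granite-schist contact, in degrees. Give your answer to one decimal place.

19.5°

Two edge vectors: Outcrop 101→Outcrop 102 = (79, 211, 44.3), Outcrop 101→Outcrop 103 = (84, 93, 36.5).
Normal n = (Outcrop 101→Outcrop 102) × (Outcrop 101→Outcrop 103) = (3581.6, 837.7, -10377).
So ∂z/∂x = −n_x/n_z = 0.34515 and ∂z/∂y = −n_y/n_z = 0.08073.
Gradient magnitude |∇z| = √(a² + b²) = √(0.11913 + 0.00652) = 0.35446.
True dip = arctan(0.35446) = 19.5°, dipping toward WSW (azimuth ≈ 257°).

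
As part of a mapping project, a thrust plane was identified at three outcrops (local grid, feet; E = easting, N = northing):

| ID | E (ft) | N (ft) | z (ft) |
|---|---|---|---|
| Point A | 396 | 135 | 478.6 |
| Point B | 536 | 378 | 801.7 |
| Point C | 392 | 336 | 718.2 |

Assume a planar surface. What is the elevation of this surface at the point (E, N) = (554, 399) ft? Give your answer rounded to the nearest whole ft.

Let the plane be z = a·E + b·N + c.
Point B−Point A: 140a + 243b = 323.1;  Point C−Point A: −4a + 201b = 239.6.
Solving gives a = 0.23084, b = 1.19663.
Then c = 478.6 − a·396 − b·135 = 225.64.
At (554, 399): z = 127.9 + 477.5 + 225.64 = 831.0 ft.

831 ft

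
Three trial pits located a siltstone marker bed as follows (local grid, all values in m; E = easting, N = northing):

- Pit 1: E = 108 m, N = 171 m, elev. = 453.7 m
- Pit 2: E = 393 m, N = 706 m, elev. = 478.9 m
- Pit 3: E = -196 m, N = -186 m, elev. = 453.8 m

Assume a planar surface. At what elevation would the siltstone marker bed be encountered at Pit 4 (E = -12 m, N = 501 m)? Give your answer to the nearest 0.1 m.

Let the plane be z = a·E + b·N + c.
Pit 2−Pit 1: 285a + 535b = 25.2;  Pit 3−Pit 1: −304a − 357b = 0.1.
Solving gives a = −0.14861, b = 0.12627.
Then c = 453.7 − a·108 − b·171 = 448.16.
At (-12, 501): z = 1.8 + 63.3 + 448.16 = 513.2 m.

513.2 m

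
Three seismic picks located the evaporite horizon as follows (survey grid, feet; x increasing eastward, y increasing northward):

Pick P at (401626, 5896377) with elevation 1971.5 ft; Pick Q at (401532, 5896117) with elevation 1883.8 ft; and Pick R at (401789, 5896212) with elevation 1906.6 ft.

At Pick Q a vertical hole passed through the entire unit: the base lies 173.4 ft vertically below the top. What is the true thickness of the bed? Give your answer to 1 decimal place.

Let the plane be z = a·x + b·y + c.
Pick Q−Pick P: −94a − 260b = −87.7;  Pick R−Pick P: 163a − 165b = −64.9.
Solving gives a = −0.04152, b = 0.35232.
|∇z| = √(a²+b²) = 0.35476, so dip δ = arctan(0.35476) = 19.53°.
True thickness = vertical thickness × cos δ = 173.4 × cos 19.53° = 163.4 ft.

163.4 ft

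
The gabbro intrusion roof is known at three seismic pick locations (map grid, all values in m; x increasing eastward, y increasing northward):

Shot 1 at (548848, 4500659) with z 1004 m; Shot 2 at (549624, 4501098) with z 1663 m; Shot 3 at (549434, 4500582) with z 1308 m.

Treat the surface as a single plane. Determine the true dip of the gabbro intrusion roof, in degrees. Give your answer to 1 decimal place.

Let the plane be z = a·x + b·y + c.
Shot 2−Shot 1: 776a + 439b = 659;  Shot 3−Shot 1: 586a − 77b = 304.
Solving gives a = 0.58106, b = 0.47403.
Gradient magnitude |∇z| = √(a² + b²) = √(0.33763 + 0.22470) = 0.74989.
True dip = arctan(0.74989) = 36.9°, dipping toward SW (azimuth ≈ 231°).

36.9°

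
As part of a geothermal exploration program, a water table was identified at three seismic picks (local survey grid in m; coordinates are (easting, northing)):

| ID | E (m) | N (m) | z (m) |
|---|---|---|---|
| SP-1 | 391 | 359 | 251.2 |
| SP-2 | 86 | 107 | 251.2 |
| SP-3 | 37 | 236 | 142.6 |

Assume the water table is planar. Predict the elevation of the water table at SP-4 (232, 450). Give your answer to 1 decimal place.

108.7 m

Two edge vectors: SP-1→SP-2 = (-305, -252, 0), SP-1→SP-3 = (-354, -123, -108.6).
Normal n = (SP-1→SP-2) × (SP-1→SP-3) = (27367.2, -33123, -51693).
So ∂z/∂E = −n_x/n_z = 0.52942 and ∂z/∂N = −n_y/n_z = −0.64076.
Intercept c from SP-1: 251.2 − 207.00 + 230.03 = 274.23.
At (232, 450): z = 122.8 − 288.3 + 274.23 = 108.7 m.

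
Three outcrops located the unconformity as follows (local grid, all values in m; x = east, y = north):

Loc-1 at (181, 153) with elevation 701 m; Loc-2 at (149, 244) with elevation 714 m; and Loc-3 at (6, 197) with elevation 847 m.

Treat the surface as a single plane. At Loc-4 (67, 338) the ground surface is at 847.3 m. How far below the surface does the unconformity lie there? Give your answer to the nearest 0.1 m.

77.0 m

Two edge vectors: Loc-1→Loc-2 = (-32, 91, 13), Loc-1→Loc-3 = (-175, 44, 146).
Normal n = (Loc-1→Loc-2) × (Loc-1→Loc-3) = (12714, 2397, 14517).
So ∂z/∂x = −n_x/n_z = −0.87580 and ∂z/∂y = −n_y/n_z = −0.16512.
Intercept c from Loc-1: 701 + 158.52 + 25.26 = 884.78.
At (67, 338): z_contact = −58.68 − 55.81 + 884.78 = 770.29 m.
Depth below ground = 847.3 − 770.29 = 77.0 m.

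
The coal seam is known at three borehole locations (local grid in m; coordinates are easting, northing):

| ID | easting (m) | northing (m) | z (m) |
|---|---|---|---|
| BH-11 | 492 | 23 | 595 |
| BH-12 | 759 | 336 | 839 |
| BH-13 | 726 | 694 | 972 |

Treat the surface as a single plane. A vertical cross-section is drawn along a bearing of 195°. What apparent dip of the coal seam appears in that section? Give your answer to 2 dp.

26.98°

Let the plane be z = a·easting + b·northing + c.
BH-12−BH-11: 267a + 313b = 244;  BH-13−BH-11: 234a + 671b = 377.
Solving gives a = 0.43170, b = 0.41130.
Unit vector along 195° is (sin 195°, cos 195°) = (-0.2588, -0.9659).
Slope in that direction = a·(-0.2588) + b·(-0.9659) = −0.50902.
Apparent dip = arctan|0.50902| = 26.98° (true dip is 30.8°, so apparent ≤ true as expected).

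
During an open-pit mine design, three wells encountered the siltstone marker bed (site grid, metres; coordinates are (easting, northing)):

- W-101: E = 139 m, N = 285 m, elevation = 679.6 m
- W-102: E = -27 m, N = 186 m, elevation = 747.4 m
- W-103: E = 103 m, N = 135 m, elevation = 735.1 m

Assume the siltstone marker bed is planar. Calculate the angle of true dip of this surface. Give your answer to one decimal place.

Let the plane be z = a·E + b·N + c.
W-102−W-101: −166a − 99b = 67.8;  W-103−W-101: −36a − 150b = 55.5.
Solving gives a = −0.21914, b = −0.31741.
Gradient magnitude |∇z| = √(a² + b²) = √(0.04802 + 0.10075) = 0.38570.
True dip = arctan(0.38570) = 21.1°, dipping toward NE (azimuth ≈ 035°).

21.1°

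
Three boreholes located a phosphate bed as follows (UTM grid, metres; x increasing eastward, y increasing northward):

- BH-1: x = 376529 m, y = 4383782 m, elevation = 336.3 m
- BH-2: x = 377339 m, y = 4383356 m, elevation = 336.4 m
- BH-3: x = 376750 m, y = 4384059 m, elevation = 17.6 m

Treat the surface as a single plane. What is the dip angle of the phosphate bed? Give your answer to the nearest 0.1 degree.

42.5°

Let the plane be z = a·x + b·y + c.
BH-2−BH-1: 810a − 426b = 0.1;  BH-3−BH-1: 221a + 277b = −318.7.
Solving gives a = −0.42616, b = −0.81054.
Gradient magnitude |∇z| = √(a² + b²) = √(0.18161 + 0.65697) = 0.91574.
True dip = arctan(0.91574) = 42.5°, dipping toward NNE (azimuth ≈ 028°).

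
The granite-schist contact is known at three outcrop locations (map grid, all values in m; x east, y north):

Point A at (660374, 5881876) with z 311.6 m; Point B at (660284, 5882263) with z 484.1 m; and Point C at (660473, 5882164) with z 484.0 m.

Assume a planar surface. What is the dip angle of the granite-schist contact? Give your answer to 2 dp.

29.79°

Let the plane be z = a·x + b·y + c.
Point B−Point A: −90a + 387b = 172.5;  Point C−Point A: 99a + 288b = 172.4.
Solving gives a = 0.26527, b = 0.50743.
Gradient magnitude |∇z| = √(a² + b²) = √(0.07037 + 0.25748) = 0.57258.
True dip = arctan(0.57258) = 29.79°, dipping toward SSW (azimuth ≈ 208°).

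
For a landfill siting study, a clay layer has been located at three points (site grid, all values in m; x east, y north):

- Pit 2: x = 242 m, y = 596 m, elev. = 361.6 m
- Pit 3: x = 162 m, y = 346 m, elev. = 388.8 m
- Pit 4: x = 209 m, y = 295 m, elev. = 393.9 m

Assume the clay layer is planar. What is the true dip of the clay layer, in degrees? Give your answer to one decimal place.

Let the plane be z = a·x + b·y + c.
Pit 3−Pit 2: −80a − 250b = 27.2;  Pit 4−Pit 2: −33a − 301b = 32.3.
Solving gives a = −0.00709, b = −0.10653.
Gradient magnitude |∇z| = √(a² + b²) = √(0.00005 + 0.01135) = 0.10677.
True dip = arctan(0.10677) = 6.1°, dipping toward N (azimuth ≈ 004°).

6.1°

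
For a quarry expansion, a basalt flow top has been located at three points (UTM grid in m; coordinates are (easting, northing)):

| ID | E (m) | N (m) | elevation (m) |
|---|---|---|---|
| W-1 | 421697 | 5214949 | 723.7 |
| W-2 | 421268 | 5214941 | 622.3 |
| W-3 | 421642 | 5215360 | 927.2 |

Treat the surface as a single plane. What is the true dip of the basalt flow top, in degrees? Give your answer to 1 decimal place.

Let the plane be z = a·E + b·N + c.
W-2−W-1: −429a − 8b = −101.4;  W-3−W-1: −55a + 411b = 203.5.
Solving gives a = 0.22656, b = 0.52545.
Gradient magnitude |∇z| = √(a² + b²) = √(0.05133 + 0.27610) = 0.57222.
True dip = arctan(0.57222) = 29.8°, dipping toward SSW (azimuth ≈ 203°).

29.8°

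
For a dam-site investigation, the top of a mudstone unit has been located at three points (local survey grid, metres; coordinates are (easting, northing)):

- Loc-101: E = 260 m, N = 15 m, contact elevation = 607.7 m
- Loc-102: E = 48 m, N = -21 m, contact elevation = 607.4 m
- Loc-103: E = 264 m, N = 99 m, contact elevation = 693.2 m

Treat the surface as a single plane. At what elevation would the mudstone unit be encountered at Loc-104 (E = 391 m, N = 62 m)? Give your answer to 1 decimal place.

633.3 m

Two edge vectors: Loc-101→Loc-102 = (-212, -36, -0.3), Loc-101→Loc-103 = (4, 84, 85.5).
Normal n = (Loc-101→Loc-102) × (Loc-101→Loc-103) = (-3052.8, 18124.8, -17664).
So ∂z/∂E = −n_x/n_z = −0.17283 and ∂z/∂N = −n_y/n_z = 1.02609.
Intercept c from Loc-101: 607.7 + 44.93 − 15.39 = 637.24.
At (391, 62): z = −67.6 + 63.6 + 637.24 = 633.3 m.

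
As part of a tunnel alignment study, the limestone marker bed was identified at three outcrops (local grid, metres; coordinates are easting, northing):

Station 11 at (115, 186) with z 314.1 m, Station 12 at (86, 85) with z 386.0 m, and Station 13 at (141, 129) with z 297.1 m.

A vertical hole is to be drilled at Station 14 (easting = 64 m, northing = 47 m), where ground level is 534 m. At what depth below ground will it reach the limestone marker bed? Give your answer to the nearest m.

Two edge vectors: Station 11→Station 12 = (-29, -101, 71.9), Station 11→Station 13 = (26, -57, -17).
Normal n = (Station 11→Station 12) × (Station 11→Station 13) = (5815.3, 1376.4, 4279).
So ∂z/∂easting = −n_x/n_z = −1.35903 and ∂z/∂northing = −n_y/n_z = −0.32166.
Intercept c from Station 11: 314.1 + 156.29 + 59.83 = 530.22.
At (64, 47): z_contact = −87.0 − 15.1 + 530.22 = 428.1 m.
Depth below ground = 534 − 428.1 = 106 m.

106 m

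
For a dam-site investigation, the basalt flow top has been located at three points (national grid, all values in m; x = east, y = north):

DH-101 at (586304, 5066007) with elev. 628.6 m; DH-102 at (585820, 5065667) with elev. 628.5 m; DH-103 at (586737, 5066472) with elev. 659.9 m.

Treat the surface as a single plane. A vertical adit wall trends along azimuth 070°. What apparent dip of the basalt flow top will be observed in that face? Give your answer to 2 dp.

Let the plane be z = a·x + b·y + c.
DH-102−DH-101: −484a − 340b = −0.1;  DH-103−DH-101: 433a + 465b = 31.3.
Solving gives a = −0.13612, b = 0.19406.
Unit vector along 070° is (sin 70°, cos 70°) = (0.9397, 0.3420).
Slope in that direction = a·(0.9397) + b·(0.3420) = −0.06154.
Apparent dip = arctan|0.06154| = 3.52° (true dip is 13.3°, so apparent ≤ true as expected).

3.52°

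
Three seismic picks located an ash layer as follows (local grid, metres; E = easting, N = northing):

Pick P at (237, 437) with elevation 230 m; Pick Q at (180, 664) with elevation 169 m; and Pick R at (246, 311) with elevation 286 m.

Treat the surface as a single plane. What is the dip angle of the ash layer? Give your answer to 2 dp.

Let the plane be z = a·E + b·N + c.
Pick Q−Pick P: −57a + 227b = −61;  Pick R−Pick P: 9a − 126b = 56.
Solving gives a = −0.97801, b = −0.51430.
Gradient magnitude |∇z| = √(a² + b²) = √(0.95651 + 0.26451) = 1.10499.
True dip = arctan(1.10499) = 47.86°, dipping toward ENE (azimuth ≈ 062°).

47.86°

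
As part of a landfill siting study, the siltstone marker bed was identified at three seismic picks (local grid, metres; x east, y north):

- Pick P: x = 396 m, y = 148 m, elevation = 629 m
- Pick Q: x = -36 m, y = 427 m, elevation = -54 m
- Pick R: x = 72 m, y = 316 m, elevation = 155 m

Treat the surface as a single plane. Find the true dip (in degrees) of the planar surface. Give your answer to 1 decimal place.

53.5°

Two edge vectors: Pick P→Pick Q = (-432, 279, -683), Pick P→Pick R = (-324, 168, -474).
Normal n = (Pick P→Pick Q) × (Pick P→Pick R) = (-17502, 16524, 17820).
So ∂z/∂x = −n_x/n_z = 0.98215 and ∂z/∂y = −n_y/n_z = −0.92727.
Gradient magnitude |∇z| = √(a² + b²) = √(0.96463 + 0.85983) = 1.35073.
True dip = arctan(1.35073) = 53.5°, dipping toward NW (azimuth ≈ 313°).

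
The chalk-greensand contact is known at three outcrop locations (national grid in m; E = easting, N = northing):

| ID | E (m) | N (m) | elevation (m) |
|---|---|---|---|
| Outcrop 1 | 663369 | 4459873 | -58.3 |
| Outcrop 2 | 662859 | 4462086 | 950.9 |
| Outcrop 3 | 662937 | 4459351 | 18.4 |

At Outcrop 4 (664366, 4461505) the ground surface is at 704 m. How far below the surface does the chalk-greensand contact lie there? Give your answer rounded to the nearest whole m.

Two edge vectors: Outcrop 1→Outcrop 2 = (-510, 2213, 1009.2), Outcrop 1→Outcrop 3 = (-432, -522, 76.7).
Normal n = (Outcrop 1→Outcrop 2) × (Outcrop 1→Outcrop 3) = (696539.5, -396857.4, 1222236).
So ∂z/∂E = −n_x/n_z = −0.56988953 and ∂z/∂N = −n_y/n_z = 0.32469785.
Intercept c from Outcrop 1: -58.3 + 378047.05 − 1448111.17 = −1070122.42.
At (664366, 4461505): z_contact = −378615.2 + 1448641.1 − 1070122.42 = -96.6 m.
Depth below ground = 704 − (-96.6) = 801 m.

801 m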